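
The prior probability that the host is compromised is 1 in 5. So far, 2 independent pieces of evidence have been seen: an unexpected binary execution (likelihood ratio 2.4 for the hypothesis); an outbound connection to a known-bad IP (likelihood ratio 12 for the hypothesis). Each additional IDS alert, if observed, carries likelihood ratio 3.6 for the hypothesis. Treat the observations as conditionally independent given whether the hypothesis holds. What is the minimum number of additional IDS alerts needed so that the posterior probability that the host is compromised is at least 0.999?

4

Prior odds = 0.2/0.8 = 0.25.
Combined Bayes factor of the evidence already in hand = 2.4 × 12 = 28.8.
Odds after that evidence = 0.25 × 28.8 = 7.2.
Target odds = 0.999/0.001 = 999.
Need 3.6ⁿ ≥ 999 ÷ 7.2 = 138.75.
3.6³ = 46.656 falls short of 138.75 but 3.6⁴ = 167.9616 reaches it, so n = 4.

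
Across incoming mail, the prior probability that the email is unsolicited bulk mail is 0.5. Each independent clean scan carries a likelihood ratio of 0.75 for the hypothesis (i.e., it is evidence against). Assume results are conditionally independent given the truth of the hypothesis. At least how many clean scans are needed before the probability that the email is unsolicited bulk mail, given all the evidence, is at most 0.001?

Prior odds: 0.5 ÷ 0.5 = 1.
Likelihood ratio per clean scan = 0.75.
Target posterior odds = 0.001/0.999 = 1/999.
Need 1 × 0.75ⁿ ≤ 1/999, i.e. 0.75ⁿ ≤ 1/999.
0.75²⁴ ≈0.00100339 is still above 1/999 but 0.75²⁵ ≈0.000752543 is at or below it, so n = 25.

25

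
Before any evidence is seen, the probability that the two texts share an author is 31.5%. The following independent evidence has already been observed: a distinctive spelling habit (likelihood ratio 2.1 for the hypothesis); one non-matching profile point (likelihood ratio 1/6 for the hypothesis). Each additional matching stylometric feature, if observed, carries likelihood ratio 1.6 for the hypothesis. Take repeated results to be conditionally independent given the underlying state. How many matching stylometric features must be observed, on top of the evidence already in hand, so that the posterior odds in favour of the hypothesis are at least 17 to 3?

8

Prior odds = 0.315/0.685 = 63/137.
Combined Bayes factor of the evidence already in hand = 2.1 × (1/6) = 0.35.
Odds after that evidence = (63/137) × 0.35 = 441/2740.
Target odds = 17/3.
Need 1.6ⁿ ≥ 17/3 ÷ (441/2740) = 46580/1323.
1.6⁷ = 2097152/78125 falls short of 46580/1323 but 1.6⁸ = 16777216/390625 reaches it, so n = 8.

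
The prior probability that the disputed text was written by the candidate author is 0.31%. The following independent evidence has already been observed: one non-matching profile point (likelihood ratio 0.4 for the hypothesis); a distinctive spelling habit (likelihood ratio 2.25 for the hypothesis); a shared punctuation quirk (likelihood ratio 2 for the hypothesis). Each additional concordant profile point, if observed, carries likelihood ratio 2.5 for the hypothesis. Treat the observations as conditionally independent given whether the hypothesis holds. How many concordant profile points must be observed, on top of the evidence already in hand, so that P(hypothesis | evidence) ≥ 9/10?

Prior odds = 0.0031/0.9969 = 31/9969.
Combined Bayes factor of the evidence already in hand = 0.4 × 2.25 × 2 = 1.8.
Odds after that evidence = (31/9969) × 1.8 = 93/16615.
Target odds = 0.9/0.1 = 9.
Need 2.5ⁿ ≥ 9 ÷ (93/16615) = 49845/31.
2.5⁸ = 390625/256 falls short of 49845/31 but 2.5⁹ = 1953125/512 reaches it, so n = 9.

9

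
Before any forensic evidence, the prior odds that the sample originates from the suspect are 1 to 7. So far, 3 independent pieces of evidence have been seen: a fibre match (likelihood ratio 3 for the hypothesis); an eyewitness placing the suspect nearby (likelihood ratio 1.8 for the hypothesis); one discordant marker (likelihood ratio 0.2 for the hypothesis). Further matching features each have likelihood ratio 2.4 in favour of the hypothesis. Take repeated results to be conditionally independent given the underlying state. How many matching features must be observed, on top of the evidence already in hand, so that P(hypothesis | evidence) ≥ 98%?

Prior odds = 1/7.
Combined Bayes factor of the evidence already in hand = 3 × 1.8 × 0.2 = 1.08.
Odds after that evidence = (1/7) × 1.08 = 27/175.
Target odds = 0.98/0.02 = 49.
Need 2.4ⁿ ≥ 49 ÷ (27/175) = 8575/27.
2.4⁶ = 2985984/15625 falls short of 8575/27 but 2.4⁷ = 35831808/78125 reaches it, so n = 7.

7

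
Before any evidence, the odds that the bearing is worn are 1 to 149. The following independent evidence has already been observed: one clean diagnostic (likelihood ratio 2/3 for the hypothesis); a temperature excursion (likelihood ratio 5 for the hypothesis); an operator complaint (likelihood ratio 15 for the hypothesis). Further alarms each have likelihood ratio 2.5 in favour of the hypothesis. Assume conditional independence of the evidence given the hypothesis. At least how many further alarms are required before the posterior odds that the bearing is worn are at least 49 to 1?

6

Prior odds = 1/149.
Combined Bayes factor of the evidence already in hand = (2/3) × 5 × 15 = 50.
Odds after that evidence = (1/149) × 50 = 50/149.
Target odds = 49.
Need 2.5ⁿ ≥ 49 ÷ (50/149) = 146.02.
2.5⁵ = 97.65625 falls short of 146.02 but 2.5⁶ = 244.140625 reaches it, so n = 6.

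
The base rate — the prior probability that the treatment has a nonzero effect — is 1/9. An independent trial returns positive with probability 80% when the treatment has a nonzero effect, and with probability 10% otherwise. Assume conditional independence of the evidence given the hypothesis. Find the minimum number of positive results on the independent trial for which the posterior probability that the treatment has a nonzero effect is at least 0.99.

4

Prior odds = (1/9)/(8/9) = 0.125.
Likelihood ratio of a positive result = 0.8/0.1 = 8.
Target posterior odds = 0.99/0.01 = 99.
Require 8ⁿ ≥ 99 ÷ 0.125 = 792.
8³ = 512 falls short of 792 but 8⁴ = 4096 reaches it, so n = 4.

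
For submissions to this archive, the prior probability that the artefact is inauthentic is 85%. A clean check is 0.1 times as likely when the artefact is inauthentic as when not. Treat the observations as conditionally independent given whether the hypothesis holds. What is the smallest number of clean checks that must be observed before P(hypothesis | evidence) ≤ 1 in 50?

Prior odds: 0.85 ÷ 0.15 = 17/3.
Likelihood ratio per clean check = 0.1.
Target posterior odds = 0.02/0.98 = 1/49.
Need (17/3) × 0.1ⁿ ≤ 1/49, i.e. 0.1ⁿ ≤ 3/833.
0.1² = 0.01 is still above 3/833 but 0.1³ = 0.001 is at or below it, so n = 3.

3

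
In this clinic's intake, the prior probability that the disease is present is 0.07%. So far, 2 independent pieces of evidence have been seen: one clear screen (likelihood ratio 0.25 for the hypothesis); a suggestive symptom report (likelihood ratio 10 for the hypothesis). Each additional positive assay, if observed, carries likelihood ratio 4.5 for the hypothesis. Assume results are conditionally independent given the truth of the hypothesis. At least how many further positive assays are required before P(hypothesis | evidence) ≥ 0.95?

Prior odds = 0.0007/0.9993 = 7/9993.
Combined Bayes factor of the evidence already in hand = 0.25 × 10 = 2.5.
Odds after that evidence = (7/9993) × 2.5 = 35/19986.
Target odds = 0.95/0.05 = 19.
Need 4.5ⁿ ≥ 19 ÷ (35/19986) = 379734/35.
4.5⁶ = 8303.765625 falls short of 379734/35 but 4.5⁷ = 4782969/128 reaches it, so n = 7.

7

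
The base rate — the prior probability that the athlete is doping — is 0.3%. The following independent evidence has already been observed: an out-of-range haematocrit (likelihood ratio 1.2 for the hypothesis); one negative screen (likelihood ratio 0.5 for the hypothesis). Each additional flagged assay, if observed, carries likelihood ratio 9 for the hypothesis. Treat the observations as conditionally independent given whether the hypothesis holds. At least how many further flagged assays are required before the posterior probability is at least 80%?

4

Prior odds = 0.003/0.997 = 3/997.
Combined Bayes factor of the evidence already in hand = 1.2 × 0.5 = 0.6.
Odds after that evidence = (3/997) × 0.6 = 9/4985.
Target odds = 0.8/0.2 = 4.
Need 9ⁿ ≥ 4 ÷ (9/4985) = 19940/9.
9³ = 729 falls short of 19940/9 but 9⁴ = 6561 reaches it, so n = 4.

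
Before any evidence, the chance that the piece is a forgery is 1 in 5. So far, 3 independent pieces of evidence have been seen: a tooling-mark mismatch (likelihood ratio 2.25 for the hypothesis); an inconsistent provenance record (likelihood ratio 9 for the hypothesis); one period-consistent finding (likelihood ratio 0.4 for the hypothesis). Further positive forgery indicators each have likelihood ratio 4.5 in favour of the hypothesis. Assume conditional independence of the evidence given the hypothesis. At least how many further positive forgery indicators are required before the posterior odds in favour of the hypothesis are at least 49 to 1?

Prior odds = 0.2/0.8 = 0.25.
Combined Bayes factor of the evidence already in hand = 2.25 × 9 × 0.4 = 8.1.
Odds after that evidence = 0.25 × 8.1 = 2.025.
Target odds = 49.
Need 4.5ⁿ ≥ 49 ÷ 2.025 = 1960/81.
4.5² = 20.25 falls short of 1960/81 but 4.5³ = 91.125 reaches it, so n = 3.

3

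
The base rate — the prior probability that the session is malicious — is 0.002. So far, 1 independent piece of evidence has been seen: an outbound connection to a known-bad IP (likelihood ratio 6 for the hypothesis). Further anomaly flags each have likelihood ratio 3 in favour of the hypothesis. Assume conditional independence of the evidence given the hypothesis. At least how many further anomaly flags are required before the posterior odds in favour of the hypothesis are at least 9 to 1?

Prior odds = 0.002/0.998 = 1/499.
Bayes factor of the evidence already in hand = 6.
Odds after that evidence = (1/499) × 6 = 6/499.
Target odds = 9.
Need 3ⁿ ≥ 9 ÷ (6/499) = 748.5.
3⁶ = 729 falls short of 748.5 but 3⁷ = 2187 reaches it, so n = 7.

7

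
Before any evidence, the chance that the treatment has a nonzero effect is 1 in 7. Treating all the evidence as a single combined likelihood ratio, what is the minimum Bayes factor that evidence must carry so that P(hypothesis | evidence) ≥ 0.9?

54

Prior odds = (1/7)/(6/7) = 1/6.
Target odds = 0.9/0.1 = 9.
Required Bayes factor = 9 ÷ (1/6) = 54.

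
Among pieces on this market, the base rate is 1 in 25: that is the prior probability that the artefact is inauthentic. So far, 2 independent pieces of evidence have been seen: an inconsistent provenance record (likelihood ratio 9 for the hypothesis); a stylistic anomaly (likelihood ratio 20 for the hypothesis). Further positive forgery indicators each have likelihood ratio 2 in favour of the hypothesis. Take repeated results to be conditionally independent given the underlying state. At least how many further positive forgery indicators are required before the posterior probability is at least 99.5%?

5

Prior odds = 0.04/0.96 = 1/24.
Combined Bayes factor of the evidence already in hand = 9 × 20 = 180.
Odds after that evidence = (1/24) × 180 = 7.5.
Target odds = 0.995/0.005 = 199.
Need 2ⁿ ≥ 199 ÷ 7.5 = 398/15.
2⁴ = 16 falls short of 398/15 but 2⁵ = 32 reaches it, so n = 5.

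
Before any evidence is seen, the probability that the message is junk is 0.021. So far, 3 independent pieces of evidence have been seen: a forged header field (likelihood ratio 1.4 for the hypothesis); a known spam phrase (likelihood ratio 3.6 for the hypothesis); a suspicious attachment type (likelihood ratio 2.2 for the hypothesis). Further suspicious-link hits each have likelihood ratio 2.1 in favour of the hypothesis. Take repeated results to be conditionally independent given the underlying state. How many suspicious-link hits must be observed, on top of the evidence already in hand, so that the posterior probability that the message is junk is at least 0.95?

Prior odds = 0.021/0.979 = 21/979.
Combined Bayes factor of the evidence already in hand = 1.4 × 3.6 × 2.2 = 11.088.
Odds after that evidence = (21/979) × 11.088 = 2646/11125.
Target odds = 0.95/0.05 = 19.
Need 2.1ⁿ ≥ 19 ÷ (2646/11125) = 211375/2646.
2.1⁵ = 4084101/100000 falls short of 211375/2646 but 2.1⁶ = 85766121/1000000 reaches it, so n = 6.

6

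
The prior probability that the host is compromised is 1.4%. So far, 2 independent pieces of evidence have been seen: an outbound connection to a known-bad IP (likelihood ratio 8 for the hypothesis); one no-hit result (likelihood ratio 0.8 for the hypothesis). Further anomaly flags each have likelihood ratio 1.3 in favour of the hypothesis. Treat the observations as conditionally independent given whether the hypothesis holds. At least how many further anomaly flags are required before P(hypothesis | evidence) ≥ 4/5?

15

Prior odds = 0.014/0.986 = 7/493.
Combined Bayes factor of the evidence already in hand = 8 × 0.8 = 6.4.
Odds after that evidence = (7/493) × 6.4 = 224/2465.
Target odds = 0.8/0.2 = 4.
Need 1.3ⁿ ≥ 4 ÷ (224/2465) = 2465/56.
1.3¹⁴ ≈39.3738 falls short of 2465/56 but 1.3¹⁵ ≈51.1859 reaches it, so n = 15.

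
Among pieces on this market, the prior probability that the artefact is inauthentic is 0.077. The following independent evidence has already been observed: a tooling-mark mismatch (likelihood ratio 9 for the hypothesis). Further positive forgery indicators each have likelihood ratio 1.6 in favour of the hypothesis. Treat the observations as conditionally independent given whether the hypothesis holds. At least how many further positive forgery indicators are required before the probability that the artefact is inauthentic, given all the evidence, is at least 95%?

7

Prior odds = 0.077/0.923 = 77/923.
Bayes factor of the evidence already in hand = 9.
Odds after that evidence = (77/923) × 9 = 693/923.
Target odds = 0.95/0.05 = 19.
Need 1.6ⁿ ≥ 19 ÷ (693/923) = 17537/693.
1.6⁶ = 262144/15625 falls short of 17537/693 but 1.6⁷ = 2097152/78125 reaches it, so n = 7.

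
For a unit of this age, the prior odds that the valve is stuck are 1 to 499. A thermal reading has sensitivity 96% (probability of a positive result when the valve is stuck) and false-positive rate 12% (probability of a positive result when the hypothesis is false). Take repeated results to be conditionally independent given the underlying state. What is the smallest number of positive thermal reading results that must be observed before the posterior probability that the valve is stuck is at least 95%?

5

Prior odds = 1/499.
Likelihood ratio of a positive result = 0.96/0.12 = 8.
Target posterior odds = 0.95/0.05 = 19.
Require 8ⁿ ≥ 19 ÷ (1/499) = 9481.
8⁴ = 4096 falls short of 9481 but 8⁵ = 32768 reaches it, so n = 5.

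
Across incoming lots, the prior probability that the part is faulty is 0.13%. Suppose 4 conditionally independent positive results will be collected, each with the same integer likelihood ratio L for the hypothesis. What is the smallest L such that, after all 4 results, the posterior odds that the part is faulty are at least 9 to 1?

Prior odds = 0.0013/0.9987 = 13/9987.
Target odds = 9.
Need L⁴ ≥ 9 ÷ (13/9987) = 89883/13.
9⁴ = 6561 < 89883/13 ≤ 10000 = 10⁴, so L = 10.

10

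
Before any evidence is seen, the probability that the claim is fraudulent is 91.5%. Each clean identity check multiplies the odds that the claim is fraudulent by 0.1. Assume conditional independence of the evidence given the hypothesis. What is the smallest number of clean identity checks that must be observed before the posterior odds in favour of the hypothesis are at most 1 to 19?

3

Prior odds = 0.915/0.085 = 183/17.
Likelihood ratio per clean identity check = 0.1.
Target odds = 1/19.
Require 0.1ⁿ ≤ 1/19 ÷ (183/17) = 17/3477.
0.1² = 0.01 is still above 17/3477 but 0.1³ = 0.001 is at or below it, so n = 3.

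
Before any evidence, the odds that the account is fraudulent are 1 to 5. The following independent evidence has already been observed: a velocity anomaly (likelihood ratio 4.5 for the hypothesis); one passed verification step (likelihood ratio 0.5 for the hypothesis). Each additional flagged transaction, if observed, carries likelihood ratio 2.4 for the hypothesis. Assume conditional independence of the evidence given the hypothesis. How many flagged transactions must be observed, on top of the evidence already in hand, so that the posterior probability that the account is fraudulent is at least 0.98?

Prior odds = 0.2.
Combined Bayes factor of the evidence already in hand = 4.5 × 0.5 = 2.25.
Odds after that evidence = 0.2 × 2.25 = 0.45.
Target odds = 0.98/0.02 = 49.
Need 2.4ⁿ ≥ 49 ÷ 0.45 = 980/9.
2.4⁵ = 79.62624 falls short of 980/9 but 2.4⁶ = 2985984/15625 reaches it, so n = 6.

6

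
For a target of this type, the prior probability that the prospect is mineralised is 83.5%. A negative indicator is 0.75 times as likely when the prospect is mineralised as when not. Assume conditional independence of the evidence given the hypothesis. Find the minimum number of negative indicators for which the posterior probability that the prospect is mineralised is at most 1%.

Prior odds = 0.835/0.165 = 167/33.
Likelihood ratio per negative indicator = 0.75.
Target odds: 0.01 ÷ 0.99 = 1/99.
Require 0.75ⁿ ≤ 1/99 ÷ (167/33) = 1/501.
0.75²¹ ≈0.00237841 is still above 1/501 but 0.75²² ≈0.00178381 is at or below it, so n = 22.

22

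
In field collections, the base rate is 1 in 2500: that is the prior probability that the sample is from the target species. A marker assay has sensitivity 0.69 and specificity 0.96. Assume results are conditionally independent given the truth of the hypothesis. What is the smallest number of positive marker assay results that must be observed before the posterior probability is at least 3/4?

4

Prior odds = 0.0004/0.9996 = 1/2499.
False-positive rate = 1 − 0.96 = 0.04; likelihood ratio of a positive = 0.69/0.04 = 17.25.
Target odds: 0.75 ÷ 0.25 = 3.
Need (1/2499) × 17.25ⁿ ≥ 3, i.e. 17.25ⁿ ≥ 7497.
17.25³ = 5132.953125 falls short of 7497 but 17.25⁴ = 22667121/256 reaches it, so n = 4.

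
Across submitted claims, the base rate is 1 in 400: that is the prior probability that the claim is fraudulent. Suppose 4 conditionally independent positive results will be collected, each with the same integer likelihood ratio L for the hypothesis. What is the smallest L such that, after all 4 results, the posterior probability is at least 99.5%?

Prior odds = 0.0025/0.9975 = 1/399.
Target odds = 0.995/0.005 = 199.
Need L⁴ ≥ 199 ÷ (1/399) = 79401.
16⁴ = 65536 < 79401 ≤ 83521 = 17⁴, so L = 17.

17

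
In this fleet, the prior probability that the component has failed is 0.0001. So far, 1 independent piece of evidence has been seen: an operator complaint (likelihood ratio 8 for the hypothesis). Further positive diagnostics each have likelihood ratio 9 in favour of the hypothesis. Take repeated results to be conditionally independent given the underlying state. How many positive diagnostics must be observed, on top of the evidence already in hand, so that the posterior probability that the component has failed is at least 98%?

6

Prior odds = 0.0001/0.9999 = 1/9999.
Bayes factor of the evidence already in hand = 8.
Odds after that evidence = (1/9999) × 8 = 8/9999.
Target odds = 0.98/0.02 = 49.
Need 9ⁿ ≥ 49 ÷ (8/9999) = 61243.875.
9⁵ = 59049 falls short of 61243.875 but 9⁶ = 531441 reaches it, so n = 6.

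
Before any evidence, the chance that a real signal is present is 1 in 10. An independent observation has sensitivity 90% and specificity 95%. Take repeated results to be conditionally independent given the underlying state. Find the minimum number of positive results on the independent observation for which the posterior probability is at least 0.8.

Prior odds = 0.1/0.9 = 1/9.
False-positive rate = 1 − 0.95 = 0.05; likelihood ratio of a positive = 0.9/0.05 = 18.
Target posterior odds = 0.8/0.2 = 4.
Require 18ⁿ ≥ 4 ÷ (1/9) = 36.
18¹ = 18 falls short of 36 but 18² = 324 reaches it, so n = 2.

2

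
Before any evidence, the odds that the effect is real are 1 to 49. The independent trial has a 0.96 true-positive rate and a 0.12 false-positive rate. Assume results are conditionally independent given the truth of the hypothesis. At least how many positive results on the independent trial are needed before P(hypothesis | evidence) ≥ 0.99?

Prior odds = 1/49.
Likelihood ratio of a positive result = 0.96/0.12 = 8.
Target odds: 0.99 ÷ 0.01 = 99.
Need (1/49) × 8ⁿ ≥ 99, i.e. 8ⁿ ≥ 4851.
8⁴ = 4096 falls short of 4851 but 8⁵ = 32768 reaches it, so n = 5.

5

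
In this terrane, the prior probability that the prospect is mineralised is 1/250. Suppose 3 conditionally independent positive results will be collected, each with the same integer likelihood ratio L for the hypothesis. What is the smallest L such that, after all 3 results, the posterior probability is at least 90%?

Prior odds = 0.004/0.996 = 1/249.
Target odds = 0.9/0.1 = 9.
Need L³ ≥ 9 ÷ (1/249) = 2241.
13³ = 2197 < 2241 ≤ 2744 = 14³, so L = 14.

14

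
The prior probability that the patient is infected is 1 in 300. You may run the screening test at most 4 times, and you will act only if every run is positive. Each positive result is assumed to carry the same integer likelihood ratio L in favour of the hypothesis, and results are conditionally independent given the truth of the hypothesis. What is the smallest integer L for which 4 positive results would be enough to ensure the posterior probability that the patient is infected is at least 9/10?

8

Prior odds = (1/300)/(299/300) = 1/299.
Target odds = 0.9/0.1 = 9.
Need L⁴ ≥ 9 ÷ (1/299) = 2691.
7⁴ = 2401 < 2691 ≤ 4096 = 8⁴, so L = 8.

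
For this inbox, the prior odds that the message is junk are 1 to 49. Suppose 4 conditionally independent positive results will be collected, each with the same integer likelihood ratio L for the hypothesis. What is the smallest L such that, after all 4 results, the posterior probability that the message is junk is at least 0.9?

5

Prior odds = 1/49.
Target odds = 0.9/0.1 = 9.
Need L⁴ ≥ 9 ÷ (1/49) = 441.
4⁴ = 256 < 441 ≤ 625 = 5⁴, so L = 5.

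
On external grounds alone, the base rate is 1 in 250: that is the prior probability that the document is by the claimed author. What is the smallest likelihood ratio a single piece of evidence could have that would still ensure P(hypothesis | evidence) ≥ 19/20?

4731

Prior odds = 0.004/0.996 = 1/249.
Target odds = 0.95/0.05 = 19.
Required Bayes factor = 19 ÷ (1/249) = 4731.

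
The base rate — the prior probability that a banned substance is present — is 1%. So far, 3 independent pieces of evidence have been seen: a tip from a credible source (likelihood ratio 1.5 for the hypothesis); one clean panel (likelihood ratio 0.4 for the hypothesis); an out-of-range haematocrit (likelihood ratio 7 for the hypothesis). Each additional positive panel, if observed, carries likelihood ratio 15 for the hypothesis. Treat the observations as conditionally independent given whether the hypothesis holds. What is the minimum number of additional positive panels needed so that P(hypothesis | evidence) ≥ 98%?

3

Prior odds = 0.01/0.99 = 1/99.
Combined Bayes factor of the evidence already in hand = 1.5 × 0.4 × 7 = 4.2.
Odds after that evidence = (1/99) × 4.2 = 7/165.
Target odds = 0.98/0.02 = 49.
Need 15ⁿ ≥ 49 ÷ (7/165) = 1155.
15² = 225 falls short of 1155 but 15³ = 3375 reaches it, so n = 3.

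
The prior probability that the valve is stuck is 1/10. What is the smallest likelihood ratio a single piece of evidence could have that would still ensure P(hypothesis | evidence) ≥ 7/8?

63

Prior odds = 0.1/0.9 = 1/9.
Target odds = 0.875/0.125 = 7.
Required Bayes factor = 7 ÷ (1/9) = 63.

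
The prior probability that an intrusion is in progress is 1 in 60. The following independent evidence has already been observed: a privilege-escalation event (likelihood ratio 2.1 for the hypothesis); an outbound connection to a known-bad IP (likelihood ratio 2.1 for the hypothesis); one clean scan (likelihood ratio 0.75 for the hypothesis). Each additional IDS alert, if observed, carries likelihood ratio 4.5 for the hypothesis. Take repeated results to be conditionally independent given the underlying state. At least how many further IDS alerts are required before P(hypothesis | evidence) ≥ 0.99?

5

Prior odds = (1/60)/(59/60) = 1/59.
Combined Bayes factor of the evidence already in hand = 2.1 × 2.1 × 0.75 = 3.3075.
Odds after that evidence = (1/59) × 3.3075 = 1323/23600.
Target odds = 0.99/0.01 = 99.
Need 4.5ⁿ ≥ 99 ÷ (1323/23600) = 259600/147.
4.5⁴ = 410.0625 falls short of 259600/147 but 4.5⁵ = 1845.28125 reaches it, so n = 5.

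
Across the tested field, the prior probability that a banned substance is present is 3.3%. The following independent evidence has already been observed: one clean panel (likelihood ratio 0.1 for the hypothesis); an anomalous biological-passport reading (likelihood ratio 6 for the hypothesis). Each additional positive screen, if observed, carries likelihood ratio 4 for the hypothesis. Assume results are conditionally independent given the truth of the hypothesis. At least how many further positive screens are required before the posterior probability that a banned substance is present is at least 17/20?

Prior odds = 0.033/0.967 = 33/967.
Combined Bayes factor of the evidence already in hand = 0.1 × 6 = 0.6.
Odds after that evidence = (33/967) × 0.6 = 99/4835.
Target odds = 0.85/0.15 = 17/3.
Need 4ⁿ ≥ 17/3 ÷ (99/4835) = 82195/297.
4⁴ = 256 falls short of 82195/297 but 4⁵ = 1024 reaches it, so n = 5.

5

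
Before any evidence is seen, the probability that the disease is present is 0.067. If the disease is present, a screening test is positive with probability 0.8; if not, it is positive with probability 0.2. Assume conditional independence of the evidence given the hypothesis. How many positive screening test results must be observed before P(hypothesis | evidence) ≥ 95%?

Prior odds = 0.067/0.933 = 67/933.
Likelihood ratio of a positive = 0.8/0.2 = 4.
Target odds: 0.95 ÷ 0.05 = 19.
Require 4ⁿ ≥ 19 ÷ (67/933) = 17727/67.
4⁴ = 256 falls short of 17727/67 but 4⁵ = 1024 reaches it, so n = 5.

5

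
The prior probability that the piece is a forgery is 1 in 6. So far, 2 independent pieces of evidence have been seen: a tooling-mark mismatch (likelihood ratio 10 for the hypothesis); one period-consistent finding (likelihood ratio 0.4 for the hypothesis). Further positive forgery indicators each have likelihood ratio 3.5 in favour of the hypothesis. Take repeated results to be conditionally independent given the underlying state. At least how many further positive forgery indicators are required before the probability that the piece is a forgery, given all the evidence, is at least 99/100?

Prior odds = (1/6)/(5/6) = 0.2.
Combined Bayes factor of the evidence already in hand = 10 × 0.4 = 4.
Odds after that evidence = 0.2 × 4 = 0.8.
Target odds = 0.99/0.01 = 99.
Need 3.5ⁿ ≥ 99 ÷ 0.8 = 123.75.
3.5³ = 42.875 falls short of 123.75 but 3.5⁴ = 150.0625 reaches it, so n = 4.

4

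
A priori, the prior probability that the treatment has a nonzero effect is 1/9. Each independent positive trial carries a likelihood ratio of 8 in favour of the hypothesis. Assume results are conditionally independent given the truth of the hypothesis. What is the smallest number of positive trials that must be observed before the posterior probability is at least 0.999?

Prior odds = (1/9)/(8/9) = 0.125.
Likelihood ratio per positive trial = 8.
Target posterior odds = 0.999/0.001 = 999.
Need 0.125 × 8ⁿ ≥ 999, i.e. 8ⁿ ≥ 7992.
8⁴ = 4096 falls short of 7992 but 8⁵ = 32768 reaches it, so n = 5.

5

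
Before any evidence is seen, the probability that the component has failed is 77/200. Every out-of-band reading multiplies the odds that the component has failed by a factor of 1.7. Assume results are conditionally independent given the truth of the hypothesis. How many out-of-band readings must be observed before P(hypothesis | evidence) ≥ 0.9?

Prior odds: 0.385 ÷ 0.615 = 77/123.
Likelihood ratio per out-of-band reading = 1.7.
Target posterior odds = 0.9/0.1 = 9.
Need (77/123) × 1.7ⁿ ≥ 9, i.e. 1.7ⁿ ≥ 1107/77.
1.7⁵ = 1419857/100000 falls short of 1107/77 but 1.7⁶ = 24137569/1000000 reaches it, so n = 6.

6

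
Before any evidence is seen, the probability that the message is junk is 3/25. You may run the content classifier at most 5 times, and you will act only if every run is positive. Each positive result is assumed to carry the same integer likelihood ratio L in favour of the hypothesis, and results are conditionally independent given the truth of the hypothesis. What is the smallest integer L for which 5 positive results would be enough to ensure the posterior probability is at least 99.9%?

Prior odds = 0.12/0.88 = 3/22.
Target odds = 0.999/0.001 = 999.
Need L⁵ ≥ 999 ÷ (3/22) = 7326.
5⁵ = 3125 < 7326 ≤ 7776 = 6⁵, so L = 6.

6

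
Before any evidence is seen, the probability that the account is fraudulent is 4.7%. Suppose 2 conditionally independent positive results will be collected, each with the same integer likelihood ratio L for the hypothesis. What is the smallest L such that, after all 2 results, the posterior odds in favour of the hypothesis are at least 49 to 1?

32

Prior odds = 0.047/0.953 = 47/953.
Target odds = 49.
Need L² ≥ 49 ÷ (47/953) = 46697/47.
31² = 961 < 46697/47 ≤ 1024 = 32², so L = 32.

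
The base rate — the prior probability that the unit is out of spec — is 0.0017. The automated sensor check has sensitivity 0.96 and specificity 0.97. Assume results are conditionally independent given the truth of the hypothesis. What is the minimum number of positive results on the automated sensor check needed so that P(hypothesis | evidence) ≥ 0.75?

Prior odds = 0.0017/0.9983 = 17/9983.
False-positive rate = 1 − 0.97 = 0.03; likelihood ratio of a positive = 0.96/0.03 = 32.
Target odds: 0.75 ÷ 0.25 = 3.
Require 32ⁿ ≥ 3 ÷ (17/9983) = 29949/17.
32² = 1024 falls short of 29949/17 but 32³ = 32768 reaches it, so n = 3.

3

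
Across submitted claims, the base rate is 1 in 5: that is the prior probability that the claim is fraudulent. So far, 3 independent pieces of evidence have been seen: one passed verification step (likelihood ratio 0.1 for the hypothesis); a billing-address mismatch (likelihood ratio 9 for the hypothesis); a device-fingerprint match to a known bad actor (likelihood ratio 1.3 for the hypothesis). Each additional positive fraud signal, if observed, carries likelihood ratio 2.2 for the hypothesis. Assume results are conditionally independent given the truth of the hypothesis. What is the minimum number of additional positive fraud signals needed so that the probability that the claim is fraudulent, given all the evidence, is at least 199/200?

9

Prior odds = 0.2/0.8 = 0.25.
Combined Bayes factor of the evidence already in hand = 0.1 × 9 × 1.3 = 1.17.
Odds after that evidence = 0.25 × 1.17 = 0.2925.
Target odds = 0.995/0.005 = 199.
Need 2.2ⁿ ≥ 199 ÷ 0.2925 = 79600/117.
2.2⁸ = 214358881/390625 falls short of 79600/117 but 2.2⁹ ≈1207.27 reaches it, so n = 9.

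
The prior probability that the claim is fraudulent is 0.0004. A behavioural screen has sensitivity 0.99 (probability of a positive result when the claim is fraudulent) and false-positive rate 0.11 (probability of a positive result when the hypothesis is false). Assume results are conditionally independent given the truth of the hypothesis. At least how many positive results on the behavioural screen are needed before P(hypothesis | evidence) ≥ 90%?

Prior odds = 0.0004/0.9996 = 1/2499.
Likelihood ratio of a positive result = 0.99/0.11 = 9.
Target posterior odds = 0.9/0.1 = 9.
Need (1/2499) × 9ⁿ ≥ 9, i.e. 9ⁿ ≥ 22491.
9⁴ = 6561 falls short of 22491 but 9⁵ = 59049 reaches it, so n = 5.

5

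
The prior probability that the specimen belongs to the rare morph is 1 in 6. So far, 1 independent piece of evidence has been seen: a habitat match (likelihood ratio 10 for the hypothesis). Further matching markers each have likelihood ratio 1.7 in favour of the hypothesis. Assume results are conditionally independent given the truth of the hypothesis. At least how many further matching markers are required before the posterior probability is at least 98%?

Prior odds = (1/6)/(5/6) = 0.2.
Bayes factor of the evidence already in hand = 10.
Odds after that evidence = 0.2 × 10 = 2.
Target odds = 0.98/0.02 = 49.
Need 1.7ⁿ ≥ 49 ÷ 2 = 24.5.
1.7⁶ = 24137569/1000000 falls short of 24.5 but 1.7⁷ = 410338673/10000000 reaches it, so n = 7.

7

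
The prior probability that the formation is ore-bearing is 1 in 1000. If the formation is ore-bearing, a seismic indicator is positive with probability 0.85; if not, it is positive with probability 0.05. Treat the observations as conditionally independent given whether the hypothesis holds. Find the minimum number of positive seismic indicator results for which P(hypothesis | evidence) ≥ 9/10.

4

Prior odds = 0.001/0.999 = 1/999.
Likelihood ratio of a positive = 0.85/0.05 = 17.
Target posterior odds = 0.9/0.1 = 9.
Need (1/999) × 17ⁿ ≥ 9, i.e. 17ⁿ ≥ 8991.
17³ = 4913 falls short of 8991 but 17⁴ = 83521 reaches it, so n = 4.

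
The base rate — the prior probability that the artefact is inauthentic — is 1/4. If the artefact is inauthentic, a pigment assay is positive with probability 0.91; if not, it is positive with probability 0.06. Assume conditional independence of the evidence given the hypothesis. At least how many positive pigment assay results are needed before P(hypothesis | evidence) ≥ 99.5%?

Prior odds = 0.25/0.75 = 1/3.
Likelihood ratio of a positive = 0.91/0.06 = 91/6.
Target posterior odds = 0.995/0.005 = 199.
Require (91/6)ⁿ ≥ 199 ÷ (1/3) = 597.
(91/6)² = 8281/36 falls short of 597 but (91/6)³ = 753571/216 reaches it, so n = 3.

3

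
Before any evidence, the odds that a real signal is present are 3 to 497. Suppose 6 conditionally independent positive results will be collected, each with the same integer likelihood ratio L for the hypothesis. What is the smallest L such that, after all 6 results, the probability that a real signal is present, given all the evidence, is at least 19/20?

Prior odds = 3/497.
Target odds = 0.95/0.05 = 19.
Need L⁶ ≥ 19 ÷ (3/497) = 9443/3.
3⁶ = 729 < 9443/3 ≤ 4096 = 4⁶, so L = 4.

4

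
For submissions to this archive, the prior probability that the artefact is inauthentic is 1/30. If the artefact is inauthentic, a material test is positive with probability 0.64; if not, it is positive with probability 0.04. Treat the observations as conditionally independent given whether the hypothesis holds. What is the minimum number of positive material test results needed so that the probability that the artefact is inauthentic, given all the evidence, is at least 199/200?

4

Prior odds = (1/30)/(29/30) = 1/29.
Likelihood ratio of a positive = 0.64/0.04 = 16.
Target posterior odds = 0.995/0.005 = 199.
Require 16ⁿ ≥ 199 ÷ (1/29) = 5771.
16³ = 4096 falls short of 5771 but 16⁴ = 65536 reaches it, so n = 4.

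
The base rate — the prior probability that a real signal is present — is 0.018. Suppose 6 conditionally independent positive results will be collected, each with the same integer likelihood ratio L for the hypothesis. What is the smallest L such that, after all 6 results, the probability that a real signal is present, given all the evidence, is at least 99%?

5

Prior odds = 0.018/0.982 = 9/491.
Target odds = 0.99/0.01 = 99.
Need L⁶ ≥ 99 ÷ (9/491) = 5401.
4⁶ = 4096 < 5401 ≤ 15625 = 5⁶, so L = 5.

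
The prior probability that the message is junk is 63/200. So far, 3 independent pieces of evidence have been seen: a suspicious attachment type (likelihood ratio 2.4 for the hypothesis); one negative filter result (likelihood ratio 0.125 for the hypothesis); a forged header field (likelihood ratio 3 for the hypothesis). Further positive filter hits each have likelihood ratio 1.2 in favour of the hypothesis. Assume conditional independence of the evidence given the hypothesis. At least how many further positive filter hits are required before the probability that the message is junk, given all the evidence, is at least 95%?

21

Prior odds = 0.315/0.685 = 63/137.
Combined Bayes factor of the evidence already in hand = 2.4 × 0.125 × 3 = 0.9.
Odds after that evidence = (63/137) × 0.9 = 567/1370.
Target odds = 0.95/0.05 = 19.
Need 1.2ⁿ ≥ 19 ÷ (567/1370) = 26030/567.
1.2²⁰ ≈38.3376 falls short of 26030/567 but 1.2²¹ ≈46.0051 reaches it, so n = 21.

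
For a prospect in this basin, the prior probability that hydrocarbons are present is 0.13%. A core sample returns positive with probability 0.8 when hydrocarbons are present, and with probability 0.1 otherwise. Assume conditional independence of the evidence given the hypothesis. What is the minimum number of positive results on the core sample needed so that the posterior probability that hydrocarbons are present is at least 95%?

5

Prior odds: 0.0013 ÷ 0.9987 = 13/9987.
Likelihood ratio of a positive result = 0.8/0.1 = 8.
Target posterior odds = 0.95/0.05 = 19.
Need (13/9987) × 8ⁿ ≥ 19, i.e. 8ⁿ ≥ 189753/13.
8⁴ = 4096 falls short of 189753/13 but 8⁵ = 32768 reaches it, so n = 5.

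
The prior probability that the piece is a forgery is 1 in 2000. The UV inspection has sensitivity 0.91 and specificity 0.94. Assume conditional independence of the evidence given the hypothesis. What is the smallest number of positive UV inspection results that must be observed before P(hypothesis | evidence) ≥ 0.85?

Prior odds = 0.0005/0.9995 = 1/1999.
False-positive rate = 1 − 0.94 = 0.06; likelihood ratio of a positive = 0.91/0.06 = 91/6.
Target posterior odds = 0.85/0.15 = 17/3.
Need (1/1999) × (91/6)ⁿ ≥ 17/3, i.e. (91/6)ⁿ ≥ 33983/3.
(91/6)³ = 753571/216 falls short of 33983/3 but (91/6)⁴ = 68574961/1296 reaches it, so n = 4.

4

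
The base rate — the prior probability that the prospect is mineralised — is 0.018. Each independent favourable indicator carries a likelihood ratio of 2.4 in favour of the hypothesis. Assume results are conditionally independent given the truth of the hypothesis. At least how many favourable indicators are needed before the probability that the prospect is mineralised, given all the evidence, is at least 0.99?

10

Prior odds: 0.018 ÷ 0.982 = 9/491.
Likelihood ratio per favourable indicator = 2.4.
Target odds: 0.99 ÷ 0.01 = 99.
Require 2.4ⁿ ≥ 99 ÷ (9/491) = 5401.
2.4⁹ ≈2641.81 falls short of 5401 but 2.4¹⁰ ≈6340.34 reaches it, so n = 10.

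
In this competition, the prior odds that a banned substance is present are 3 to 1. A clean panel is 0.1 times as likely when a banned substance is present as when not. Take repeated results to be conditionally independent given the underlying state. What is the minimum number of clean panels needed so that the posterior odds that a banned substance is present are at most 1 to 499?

Prior odds = 3.
Likelihood ratio per clean panel = 0.1.
Target odds = 1/499.
Require 0.1ⁿ ≤ 1/499 ÷ 3 = 1/1497.
0.1³ = 0.001 is still above 1/1497 but 0.1⁴ = 0.0001 is at or below it, so n = 4.

4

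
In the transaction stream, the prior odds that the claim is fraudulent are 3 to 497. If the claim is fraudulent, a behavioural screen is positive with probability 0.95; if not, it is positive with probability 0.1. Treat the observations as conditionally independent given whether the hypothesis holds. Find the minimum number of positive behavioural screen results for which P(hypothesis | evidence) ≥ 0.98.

4

Prior odds = 3/497.
Likelihood ratio of a positive = 0.95/0.1 = 9.5.
Target posterior odds = 0.98/0.02 = 49.
Require 9.5ⁿ ≥ 49 ÷ (3/497) = 24353/3.
9.5³ = 857.375 falls short of 24353/3 but 9.5⁴ = 8145.0625 reaches it, so n = 4.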